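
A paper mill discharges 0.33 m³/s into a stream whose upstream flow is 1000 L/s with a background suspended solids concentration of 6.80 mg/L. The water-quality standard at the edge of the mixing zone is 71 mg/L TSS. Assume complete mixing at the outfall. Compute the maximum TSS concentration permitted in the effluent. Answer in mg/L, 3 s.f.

1000 L/s = 1 m³/s.
Mass balance: 71·1.33 = 0.33·Cₑ + 1·6.8.
Cₑ = (94.43 − 6.8) / 0.33 = 265.5 mg/L.

266 mg/L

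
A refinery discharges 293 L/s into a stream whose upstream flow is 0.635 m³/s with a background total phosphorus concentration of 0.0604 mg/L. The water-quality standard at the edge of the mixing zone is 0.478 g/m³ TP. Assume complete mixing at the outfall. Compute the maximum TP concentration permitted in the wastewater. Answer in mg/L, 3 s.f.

1.38 mg/L

293 L/s = 0.293 m³/s.
Mass balance: 0.478·0.928 = 0.293·Cₑ + 0.635·0.0604.
Cₑ = (0.4436 − 0.03835) / 0.293 = 1.383 mg/L.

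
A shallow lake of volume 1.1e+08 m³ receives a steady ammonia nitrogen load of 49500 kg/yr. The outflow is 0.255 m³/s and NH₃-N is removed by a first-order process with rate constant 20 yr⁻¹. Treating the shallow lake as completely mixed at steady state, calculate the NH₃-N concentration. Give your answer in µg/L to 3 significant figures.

Outflow Q = 0.255 m³/s × 3.156e+07 s/yr = 8.047e+06 m³/yr.
Steady-state CSTR mass balance: W = Q·C + k·V·C, so C = W/(Q + kV).
Q + kV = 8.047e+06 + 20·1.1e+08 = 2.208e+09 m³/yr.
C = 49500/2.208e+09 = 2.242e-05 kg/m³ = 0.02242 mg/L = 22.42 µg/L.

22.4 µg/L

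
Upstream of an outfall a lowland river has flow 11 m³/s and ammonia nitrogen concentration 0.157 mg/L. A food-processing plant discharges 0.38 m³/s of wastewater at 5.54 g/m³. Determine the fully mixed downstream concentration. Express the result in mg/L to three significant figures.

Conservation of mass across the mixing zone: C = (0.38·5.54 + 11·0.157) / (0.38 + 11) = 3.832/11.38 = 0.3367 mg/L.

0.337 mg/L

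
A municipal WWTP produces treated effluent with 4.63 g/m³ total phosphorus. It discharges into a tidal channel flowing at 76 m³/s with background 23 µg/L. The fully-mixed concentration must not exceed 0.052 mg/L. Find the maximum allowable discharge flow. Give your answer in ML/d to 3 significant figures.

41.6 ML/d

23 µg/L = 0.023 mg/L.
Mass balance at complete mixing: C_std·(Q_w + Q_r) = Q_w·C_e + Q_r·C_b.
Rearranging, Q_w = Q_r·(C_std − C_b)/(C_e − C_std) = 76·(0.052 − 0.023) / (4.63 − 0.052) = 0.4814 m³/s.
= 41.6 ML/d.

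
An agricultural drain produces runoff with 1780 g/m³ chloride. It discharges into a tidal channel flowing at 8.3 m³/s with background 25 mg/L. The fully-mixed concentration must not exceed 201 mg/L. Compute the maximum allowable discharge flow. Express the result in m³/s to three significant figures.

Mass balance at complete mixing: C_std·(Q_w + Q_r) = Q_w·C_e + Q_r·C_b.
Rearranging, Q_w = Q_r·(C_std − C_b)/(C_e − C_std) = 8.3·(201 − 25) / (1780 − 201) = 0.9251 m³/s.

0.925 m³/s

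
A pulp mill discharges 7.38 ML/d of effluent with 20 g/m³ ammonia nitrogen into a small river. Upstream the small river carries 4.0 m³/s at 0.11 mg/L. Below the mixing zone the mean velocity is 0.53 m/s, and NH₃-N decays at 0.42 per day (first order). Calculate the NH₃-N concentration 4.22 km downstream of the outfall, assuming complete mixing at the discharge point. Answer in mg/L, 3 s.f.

7.38 ML/d = 0.08542 m³/s.
After complete mixing, C₀ = (0.08542·20 + 4·0.11) / 4.085 = 0.5259 mg/L.
Travel time t = 4220 m / 0.53 m/s = 7962 s = 0.09216 d.
C = 0.5259·exp(−0.42·0.09216) = 0.5259·0.962 = 0.5059 mg/L.

0.506 mg/L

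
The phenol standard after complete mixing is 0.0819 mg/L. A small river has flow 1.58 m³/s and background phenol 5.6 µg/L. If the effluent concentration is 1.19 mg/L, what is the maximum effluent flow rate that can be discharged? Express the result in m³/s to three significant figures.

5.6 µg/L = 0.0056 mg/L.
Mass balance at complete mixing: C_std·(Q_w + Q_r) = Q_w·C_e + Q_r·C_b.
Rearranging, Q_w = Q_r·(C_std − C_b)/(C_e − C_std) = 1.58·(0.0819 − 0.0056) / (1.19 − 0.0819) = 0.1088 m³/s.

0.109 m³/s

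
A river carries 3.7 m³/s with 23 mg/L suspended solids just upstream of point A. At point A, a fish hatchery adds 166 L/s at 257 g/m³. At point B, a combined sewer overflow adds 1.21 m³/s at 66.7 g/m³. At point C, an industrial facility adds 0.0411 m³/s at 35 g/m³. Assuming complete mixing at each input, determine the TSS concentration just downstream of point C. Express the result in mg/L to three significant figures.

166 L/s = 0.166 m³/s.
After input A: C = (3.7·23 + 0.166·257) / 3.866 = 33.05 mg/L.
After input B: C = (3.866·33.05 + 1.21·66.7) / 5.076 = 41.07 mg/L.
After input C: C = (5.076·41.07 + 0.0411·35) / 5.117 = 41.02 mg/L.

41.0 mg/L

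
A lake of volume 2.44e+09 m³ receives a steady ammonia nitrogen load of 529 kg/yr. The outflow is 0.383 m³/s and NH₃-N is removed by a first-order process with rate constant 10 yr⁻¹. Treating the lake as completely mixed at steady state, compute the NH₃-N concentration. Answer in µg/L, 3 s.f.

Outflow Q = 0.383 m³/s × 3.156e+07 s/yr = 1.209e+07 m³/yr.
Steady-state CSTR mass balance: W = Q·C + k·V·C, so C = W/(Q + kV).
Q + kV = 1.209e+07 + 10·2.44e+09 = 2.441e+10 m³/yr.
C = 529/2.441e+10 = 2.167e-08 kg/m³ = 2.167e-05 mg/L = 0.02167 µg/L.

0.0217 µg/L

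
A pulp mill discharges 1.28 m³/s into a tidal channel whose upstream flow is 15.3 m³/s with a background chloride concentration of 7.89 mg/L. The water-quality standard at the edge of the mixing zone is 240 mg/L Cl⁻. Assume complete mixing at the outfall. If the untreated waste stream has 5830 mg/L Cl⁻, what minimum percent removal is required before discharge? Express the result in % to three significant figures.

Mass balance: 240·16.58 = 1.28·Cₑ + 15.3·7.89.
Cₑ = (3979 − 120.7) / 1.28 = 3014 mg/L.
Required removal = 1 − 3014/5830 = 48.29 %.

48.3 %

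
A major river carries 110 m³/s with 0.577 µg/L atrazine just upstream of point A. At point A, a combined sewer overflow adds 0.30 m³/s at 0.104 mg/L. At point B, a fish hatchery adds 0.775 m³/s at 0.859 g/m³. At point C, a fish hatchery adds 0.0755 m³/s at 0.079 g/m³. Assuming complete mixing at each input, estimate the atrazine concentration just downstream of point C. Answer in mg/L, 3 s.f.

0.577 µg/L = 0.000577 mg/L.
After input A: C = (110·0.000577 + 0.3·0.104) / 110.3 = 0.0008583 mg/L.
After input B: C = (110.3·0.0008583 + 0.775·0.859) / 111.1 = 0.006846 mg/L.
After input C: C = (111.1·0.006846 + 0.0755·0.079) / 111.2 = 0.006895 mg/L.

0.00689 mg/L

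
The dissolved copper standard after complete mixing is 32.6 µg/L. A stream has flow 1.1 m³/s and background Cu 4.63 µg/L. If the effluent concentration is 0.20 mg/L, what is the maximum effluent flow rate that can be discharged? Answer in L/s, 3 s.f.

4.63 µg/L = 0.00463 mg/L.
32.6 µg/L = 0.0326 mg/L.
Mass balance at complete mixing: C_std·(Q_w + Q_r) = Q_w·C_e + Q_r·C_b.
Rearranging, Q_w = Q_r·(C_std − C_b)/(C_e − C_std) = 1.1·(0.0326 − 0.00463) / (0.2 − 0.0326) = 0.1838 m³/s.
= 183.8 L/s.

184 L/s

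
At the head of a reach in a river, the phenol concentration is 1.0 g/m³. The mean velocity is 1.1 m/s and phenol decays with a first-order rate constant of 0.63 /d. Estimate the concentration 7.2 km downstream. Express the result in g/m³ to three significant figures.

Travel time t = 7.2 km / 1.1 m/s = 7200/1.1 = 6545 s = 0.07576 d.
First-order decay: C = 1.0·exp(−0.63·0.07576) = 1.0·0.9534 = 0.9534 g/m³.

0.953 g/m³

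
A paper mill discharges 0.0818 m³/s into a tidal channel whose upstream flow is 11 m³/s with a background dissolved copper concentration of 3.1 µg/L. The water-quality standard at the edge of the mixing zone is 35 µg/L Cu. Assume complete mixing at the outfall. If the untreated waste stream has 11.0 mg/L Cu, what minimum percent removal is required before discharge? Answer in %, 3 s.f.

60.7 %

3.1 µg/L = 0.0031 mg/L.
35 µg/L = 0.035 mg/L.
Mass balance: 0.035·11.08 = 0.0818·Cₑ + 11·0.0031.
Cₑ = (0.3879 − 0.0341) / 0.0818 = 4.325 mg/L.
Required removal = 1 − 4.325/11.0 = 60.68 %.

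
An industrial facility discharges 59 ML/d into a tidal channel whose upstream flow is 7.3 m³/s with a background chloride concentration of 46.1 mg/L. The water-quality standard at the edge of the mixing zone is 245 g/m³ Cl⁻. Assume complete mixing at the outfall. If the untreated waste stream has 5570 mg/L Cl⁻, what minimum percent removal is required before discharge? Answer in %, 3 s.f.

57.4 %

59 ML/d = 0.6829 m³/s.
Mass balance: 245·7.983 = 0.6829·Cₑ + 7.3·46.1.
Cₑ = (1956 − 336.5) / 0.6829 = 2371 mg/L.
Required removal = 1 − 2371/5570 = 57.43 %.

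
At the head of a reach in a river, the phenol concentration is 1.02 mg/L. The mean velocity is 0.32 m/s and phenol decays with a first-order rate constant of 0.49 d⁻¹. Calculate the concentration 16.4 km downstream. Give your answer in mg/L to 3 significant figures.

0.763 mg/L

Travel time t = 16.4 km / 0.32 m/s = 1.64e+04/0.32 = 5.125e+04 s = 0.5932 d.
First-order decay: C = 1.02·exp(−0.49·0.5932) = 1.02·0.7478 = 0.7627 mg/L.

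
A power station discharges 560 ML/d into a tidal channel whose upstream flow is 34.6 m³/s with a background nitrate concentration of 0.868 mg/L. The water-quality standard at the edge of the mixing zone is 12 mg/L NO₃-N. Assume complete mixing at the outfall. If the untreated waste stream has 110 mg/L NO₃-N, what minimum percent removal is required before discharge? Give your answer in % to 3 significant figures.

35.1 %

560 ML/d = 6.481 m³/s.
Mass balance: 12·41.08 = 6.481·Cₑ + 34.6·0.868.
Cₑ = (493 − 30.03) / 6.481 = 71.43 mg/L.
Required removal = 1 − 71.43/110 = 35.07 %.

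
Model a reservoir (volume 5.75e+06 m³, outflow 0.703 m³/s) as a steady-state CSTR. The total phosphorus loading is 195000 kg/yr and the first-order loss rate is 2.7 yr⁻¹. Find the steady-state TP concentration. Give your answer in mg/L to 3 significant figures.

5.17 mg/L

Outflow Q = 0.703 m³/s × 3.156e+07 s/yr = 2.218e+07 m³/yr.
Steady-state CSTR mass balance: W = Q·C + k·V·C, so C = W/(Q + kV).
Q + kV = 2.218e+07 + 2.7·5.75e+06 = 3.771e+07 m³/yr.
C = 195000/3.771e+07 = 0.005171 kg/m³ = 5.171 mg/L.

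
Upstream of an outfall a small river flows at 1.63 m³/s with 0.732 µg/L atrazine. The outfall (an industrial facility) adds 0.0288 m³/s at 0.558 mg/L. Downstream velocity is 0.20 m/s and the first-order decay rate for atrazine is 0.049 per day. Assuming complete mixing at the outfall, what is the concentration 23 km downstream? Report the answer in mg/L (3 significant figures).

0.732 µg/L = 0.000732 mg/L.
After complete mixing, C₀ = (0.0288·0.558 + 1.63·0.000732) / 1.659 = 0.01041 mg/L.
Travel time t = 2.3e+04 m / 0.20 m/s = 1.15e+05 s = 1.331 d.
C = 0.01041·exp(−0.049·1.331) = 0.01041·0.9369 = 0.00975 mg/L.

0.00975 mg/L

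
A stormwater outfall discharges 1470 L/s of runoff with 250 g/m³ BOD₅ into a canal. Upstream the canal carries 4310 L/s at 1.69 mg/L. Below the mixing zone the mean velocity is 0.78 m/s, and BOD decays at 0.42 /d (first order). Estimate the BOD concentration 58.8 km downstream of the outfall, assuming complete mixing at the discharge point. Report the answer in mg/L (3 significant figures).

1470 L/s = 1.47 m³/s.
4310 L/s = 4.31 m³/s.
After complete mixing, C₀ = (1.47·250 + 4.31·1.69) / 5.78 = 64.84 mg/L.
Travel time t = 5.88e+04 m / 0.78 m/s = 7.538e+04 s = 0.8725 d.
C = 64.84·exp(−0.42·0.8725) = 64.84·0.6932 = 44.95 mg/L.

44.9 mg/L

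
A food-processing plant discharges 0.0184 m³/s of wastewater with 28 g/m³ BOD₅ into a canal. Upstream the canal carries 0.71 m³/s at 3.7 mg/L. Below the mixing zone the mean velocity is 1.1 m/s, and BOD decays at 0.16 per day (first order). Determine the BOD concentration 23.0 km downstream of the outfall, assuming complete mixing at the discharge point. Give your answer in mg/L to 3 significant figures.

4.15 mg/L

After complete mixing, C₀ = (0.0184·28 + 0.71·3.7) / 0.7284 = 4.314 mg/L.
Travel time t = 2.3e+04 m / 1.1 m/s = 2.091e+04 s = 0.242 d.
C = 4.314·exp(−0.16·0.242) = 4.314·0.962 = 4.15 mg/L.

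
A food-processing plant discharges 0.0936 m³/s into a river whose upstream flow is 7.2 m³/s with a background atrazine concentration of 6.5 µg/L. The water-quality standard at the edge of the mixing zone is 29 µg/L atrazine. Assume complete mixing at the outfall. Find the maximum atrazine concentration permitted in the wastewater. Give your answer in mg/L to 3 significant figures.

6.5 µg/L = 0.0065 mg/L.
29 µg/L = 0.029 mg/L.
Mass balance: 0.029·7.294 = 0.0936·Cₑ + 7.2·0.0065.
Cₑ = (0.2115 − 0.0468) / 0.0936 = 1.76 mg/L.

1.76 mg/L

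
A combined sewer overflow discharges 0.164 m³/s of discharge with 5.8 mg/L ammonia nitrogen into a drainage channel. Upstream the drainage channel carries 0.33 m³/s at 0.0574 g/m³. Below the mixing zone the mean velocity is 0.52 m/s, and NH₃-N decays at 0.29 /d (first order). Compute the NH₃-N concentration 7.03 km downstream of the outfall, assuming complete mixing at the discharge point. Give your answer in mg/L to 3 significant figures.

After complete mixing, C₀ = (0.164·5.8 + 0.33·0.0574) / 0.494 = 1.964 mg/L.
Travel time t = 7030 m / 0.52 m/s = 1.352e+04 s = 0.1565 d.
C = 1.964·exp(−0.29·0.1565) = 1.964·0.9556 = 1.877 mg/L.

1.88 mg/L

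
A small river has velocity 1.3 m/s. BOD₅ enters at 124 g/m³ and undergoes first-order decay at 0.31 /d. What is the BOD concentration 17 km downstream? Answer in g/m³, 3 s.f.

118 g/m³

Travel time t = 17 km / 1.3 m/s = 1.7e+04/1.3 = 1.308e+04 s = 0.1514 d.
First-order decay: C = 124·exp(−0.31·0.1514) = 124·0.9542 = 118.3 g/m³.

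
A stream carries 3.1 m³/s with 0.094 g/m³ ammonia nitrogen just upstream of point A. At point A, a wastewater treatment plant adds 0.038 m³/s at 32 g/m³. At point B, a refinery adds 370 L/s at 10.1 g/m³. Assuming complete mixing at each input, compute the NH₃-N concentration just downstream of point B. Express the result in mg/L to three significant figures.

After input A: C = (3.1·0.094 + 0.038·32) / 3.138 = 0.4804 mg/L.
370 L/s = 0.37 m³/s.
After input B: C = (3.138·0.4804 + 0.37·10.1) / 3.508 = 1.495 mg/L.

1.49 mg/L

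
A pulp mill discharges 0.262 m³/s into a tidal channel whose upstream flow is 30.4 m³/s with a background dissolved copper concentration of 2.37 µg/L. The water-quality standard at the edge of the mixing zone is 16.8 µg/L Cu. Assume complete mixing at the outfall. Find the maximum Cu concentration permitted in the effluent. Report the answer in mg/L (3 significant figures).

1.69 mg/L

2.37 µg/L = 0.00237 mg/L.
16.8 µg/L = 0.0168 mg/L.
Mass balance: 0.0168·30.66 = 0.262·Cₑ + 30.4·0.00237.
Cₑ = (0.5151 − 0.07205) / 0.262 = 1.691 mg/L.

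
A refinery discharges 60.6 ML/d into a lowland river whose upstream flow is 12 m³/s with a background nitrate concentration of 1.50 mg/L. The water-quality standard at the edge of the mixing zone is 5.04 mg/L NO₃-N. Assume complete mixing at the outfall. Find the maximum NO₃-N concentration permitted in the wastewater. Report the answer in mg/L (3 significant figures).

60.6 ML/d = 0.7014 m³/s.
Mass balance: 5.04·12.7 = 0.7014·Cₑ + 12·1.5.
Cₑ = (64.02 − 18) / 0.7014 = 65.61 mg/L.

65.6 mg/L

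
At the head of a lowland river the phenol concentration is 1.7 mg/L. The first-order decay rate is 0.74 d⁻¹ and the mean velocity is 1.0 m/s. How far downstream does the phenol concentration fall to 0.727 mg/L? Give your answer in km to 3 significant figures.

99.2 km

From C = C₀·e^(−kt), t = ln(C₀/C)/k = ln(1.7/0.727)/0.74 = 0.8495/0.74 = 1.148 d.
Distance = v·t = 1.0 m/s × 9.918e+04 s = 9.918e+04 m = 99.18 km.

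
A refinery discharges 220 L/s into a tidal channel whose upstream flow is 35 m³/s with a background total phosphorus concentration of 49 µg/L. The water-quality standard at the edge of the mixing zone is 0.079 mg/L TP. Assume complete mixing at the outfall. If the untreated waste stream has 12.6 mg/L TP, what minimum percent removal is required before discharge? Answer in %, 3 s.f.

220 L/s = 0.22 m³/s.
49 µg/L = 0.049 mg/L.
Mass balance: 0.079·35.22 = 0.22·Cₑ + 35·0.049.
Cₑ = (2.782 − 1.715) / 0.22 = 4.852 mg/L.
Required removal = 1 − 4.852/12.6 = 61.49 %.

61.5 %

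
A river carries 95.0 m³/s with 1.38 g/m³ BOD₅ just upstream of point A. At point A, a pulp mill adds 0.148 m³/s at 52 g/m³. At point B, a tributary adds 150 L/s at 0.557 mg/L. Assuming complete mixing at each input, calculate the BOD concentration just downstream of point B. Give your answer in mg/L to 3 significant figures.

1.46 mg/L

After input A: C = (95·1.38 + 0.148·52) / 95.15 = 1.459 mg/L.
150 L/s = 0.15 m³/s.
After input B: C = (95.15·1.459 + 0.15·0.557) / 95.3 = 1.457 mg/L.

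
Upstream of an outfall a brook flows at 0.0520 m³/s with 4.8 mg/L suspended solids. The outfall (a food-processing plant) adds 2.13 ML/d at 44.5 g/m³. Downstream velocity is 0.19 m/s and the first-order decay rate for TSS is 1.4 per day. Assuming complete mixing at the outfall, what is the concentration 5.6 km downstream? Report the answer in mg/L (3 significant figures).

2.13 ML/d = 0.02465 m³/s.
After complete mixing, C₀ = (0.02465·44.5 + 0.052·4.8) / 0.07665 = 17.57 mg/L.
Travel time t = 5600 m / 0.19 m/s = 2.947e+04 s = 0.3411 d.
C = 17.57·exp(−1.4·0.3411) = 17.57·0.6203 = 10.9 mg/L.

10.9 mg/L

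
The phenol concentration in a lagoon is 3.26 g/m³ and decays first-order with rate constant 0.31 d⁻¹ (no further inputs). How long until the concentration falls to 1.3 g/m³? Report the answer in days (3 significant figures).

t = ln(C₀/C)/k = ln(3.26/1.3)/0.31 = 0.9194/0.31 = 2.966 d.

2.97 d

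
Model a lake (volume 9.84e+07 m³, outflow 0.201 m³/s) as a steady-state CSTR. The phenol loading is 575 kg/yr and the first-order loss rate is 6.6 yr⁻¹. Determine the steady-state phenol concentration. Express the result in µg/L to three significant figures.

0.877 µg/L

Outflow Q = 0.201 m³/s × 3.156e+07 s/yr = 6.343e+06 m³/yr.
Steady-state CSTR mass balance: W = Q·C + k·V·C, so C = W/(Q + kV).
Q + kV = 6.343e+06 + 6.6·9.84e+07 = 6.558e+08 m³/yr.
C = 575/6.558e+08 = 8.768e-07 kg/m³ = 0.0008768 mg/L = 0.8768 µg/L.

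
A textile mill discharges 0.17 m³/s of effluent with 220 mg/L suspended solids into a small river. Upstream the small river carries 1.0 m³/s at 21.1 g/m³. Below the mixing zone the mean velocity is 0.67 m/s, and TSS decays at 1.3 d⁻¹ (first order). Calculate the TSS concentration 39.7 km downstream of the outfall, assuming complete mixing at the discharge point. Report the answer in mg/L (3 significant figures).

20.5 mg/L

After complete mixing, C₀ = (0.17·220 + 1·21.1) / 1.17 = 50 mg/L.
Travel time t = 3.97e+04 m / 0.67 m/s = 5.925e+04 s = 0.6858 d.
C = 50·exp(−1.3·0.6858) = 50·0.41 = 20.5 mg/L.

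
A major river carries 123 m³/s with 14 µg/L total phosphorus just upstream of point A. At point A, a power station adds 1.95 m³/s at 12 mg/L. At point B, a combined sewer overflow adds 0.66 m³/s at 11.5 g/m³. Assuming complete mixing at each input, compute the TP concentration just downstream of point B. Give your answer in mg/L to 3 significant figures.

14 µg/L = 0.014 mg/L.
After input A: C = (123·0.014 + 1.95·12) / 125 = 0.2011 mg/L.
After input B: C = (125·0.2011 + 0.66·11.5) / 125.6 = 0.2604 mg/L.

0.260 mg/L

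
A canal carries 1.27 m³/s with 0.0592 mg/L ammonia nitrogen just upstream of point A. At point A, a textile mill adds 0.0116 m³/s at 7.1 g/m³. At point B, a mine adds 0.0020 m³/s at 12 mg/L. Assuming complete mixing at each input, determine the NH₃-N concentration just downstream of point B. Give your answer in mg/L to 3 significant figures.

After input A: C = (1.27·0.0592 + 0.0116·7.1) / 1.282 = 0.1229 mg/L.
After input B: C = (1.282·0.1229 + 0.002·12) / 1.284 = 0.1414 mg/L.

0.141 mg/L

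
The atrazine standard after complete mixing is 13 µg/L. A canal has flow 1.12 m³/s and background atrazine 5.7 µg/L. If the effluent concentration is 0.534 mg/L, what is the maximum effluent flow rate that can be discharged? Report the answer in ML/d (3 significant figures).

5.7 µg/L = 0.0057 mg/L.
13 µg/L = 0.013 mg/L.
Mass balance at complete mixing: C_std·(Q_w + Q_r) = Q_w·C_e + Q_r·C_b.
Rearranging, Q_w = Q_r·(C_std − C_b)/(C_e − C_std) = 1.12·(0.013 − 0.0057) / (0.534 − 0.013) = 0.01569 m³/s.
= 1.356 ML/d.

1.36 ML/d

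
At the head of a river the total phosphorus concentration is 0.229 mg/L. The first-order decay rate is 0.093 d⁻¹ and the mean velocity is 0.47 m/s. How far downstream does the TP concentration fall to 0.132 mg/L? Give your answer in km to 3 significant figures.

241 km

From C = C₀·e^(−kt), t = ln(C₀/C)/k = ln(0.229/0.132)/0.093 = 0.5509/0.093 = 5.924 d.
Distance = v·t = 0.47 m/s × 5.118e+05 s = 2.406e+05 m = 240.6 km.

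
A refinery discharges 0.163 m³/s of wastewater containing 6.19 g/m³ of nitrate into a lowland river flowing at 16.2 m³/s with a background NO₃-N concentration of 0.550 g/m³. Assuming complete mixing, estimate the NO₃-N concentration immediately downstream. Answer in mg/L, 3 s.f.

0.606 mg/L

Conservation of mass across the mixing zone: C = (0.163·6.19 + 16.2·0.55) / (0.163 + 16.2) = 9.919/16.36 = 0.6062 mg/L.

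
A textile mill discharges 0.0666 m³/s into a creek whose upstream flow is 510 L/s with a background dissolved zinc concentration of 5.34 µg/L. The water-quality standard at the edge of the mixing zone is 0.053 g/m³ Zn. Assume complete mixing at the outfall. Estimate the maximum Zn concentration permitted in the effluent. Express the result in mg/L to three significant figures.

510 L/s = 0.51 m³/s.
5.34 µg/L = 0.00534 mg/L.
Mass balance: 0.053·0.5766 = 0.0666·Cₑ + 0.51·0.00534.
Cₑ = (0.03056 − 0.002723) / 0.0666 = 0.418 mg/L.

0.418 mg/L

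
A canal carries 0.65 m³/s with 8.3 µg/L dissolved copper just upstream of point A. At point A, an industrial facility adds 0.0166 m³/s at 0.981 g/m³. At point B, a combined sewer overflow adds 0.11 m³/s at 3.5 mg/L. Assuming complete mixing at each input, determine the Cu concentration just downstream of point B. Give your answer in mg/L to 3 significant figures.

8.3 µg/L = 0.0083 mg/L.
After input A: C = (0.65·0.0083 + 0.0166·0.981) / 0.6666 = 0.03252 mg/L.
After input B: C = (0.6666·0.03252 + 0.11·3.5) / 0.7766 = 0.5237 mg/L.

0.524 mg/L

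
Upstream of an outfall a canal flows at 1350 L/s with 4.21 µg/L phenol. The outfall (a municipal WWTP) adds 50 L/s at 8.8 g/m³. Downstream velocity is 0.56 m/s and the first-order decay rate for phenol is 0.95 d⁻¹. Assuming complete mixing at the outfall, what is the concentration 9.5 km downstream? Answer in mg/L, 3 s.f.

0.264 mg/L

50 L/s = 0.05 m³/s.
1350 L/s = 1.35 m³/s.
4.21 µg/L = 0.00421 mg/L.
After complete mixing, C₀ = (0.05·8.8 + 1.35·0.00421) / 1.4 = 0.3183 mg/L.
Travel time t = 9500 m / 0.56 m/s = 1.696e+04 s = 0.1963 d.
C = 0.3183·exp(−0.95·0.1963) = 0.3183·0.8298 = 0.2642 mg/L.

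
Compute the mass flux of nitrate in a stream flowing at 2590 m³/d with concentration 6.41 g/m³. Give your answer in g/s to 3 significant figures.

0.192 g/s

2590 m³/d = 0.02998 m³/s.
Mass flux = Q·C = 0.02998 m³/s × 6.41 g/m³ = 0.1922 g/s.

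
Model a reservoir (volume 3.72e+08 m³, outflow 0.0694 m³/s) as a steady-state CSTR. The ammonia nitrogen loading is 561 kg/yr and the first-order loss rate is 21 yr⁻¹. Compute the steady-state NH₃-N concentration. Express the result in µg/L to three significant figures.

Outflow Q = 0.0694 m³/s × 3.156e+07 s/yr = 2.19e+06 m³/yr.
Steady-state CSTR mass balance: W = Q·C + k·V·C, so C = W/(Q + kV).
Q + kV = 2.19e+06 + 21·3.72e+08 = 7.814e+09 m³/yr.
C = 561/7.814e+09 = 7.179e-08 kg/m³ = 7.179e-05 mg/L = 0.07179 µg/L.

0.0718 µg/L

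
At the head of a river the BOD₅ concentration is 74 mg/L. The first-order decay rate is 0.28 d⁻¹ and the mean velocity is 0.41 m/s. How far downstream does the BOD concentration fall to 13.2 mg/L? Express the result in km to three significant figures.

From C = C₀·e^(−kt), t = ln(C₀/C)/k = ln(74/13.2)/0.28 = 1.724/0.28 = 6.157 d.
Distance = v·t = 0.41 m/s × 5.319e+05 s = 2.181e+05 m = 218.1 km.

218 km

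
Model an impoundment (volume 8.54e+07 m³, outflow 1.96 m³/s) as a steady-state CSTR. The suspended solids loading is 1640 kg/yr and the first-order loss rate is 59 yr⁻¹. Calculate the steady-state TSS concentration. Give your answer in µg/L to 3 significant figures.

Outflow Q = 1.96 m³/s × 3.156e+07 s/yr = 6.185e+07 m³/yr.
Steady-state CSTR mass balance: W = Q·C + k·V·C, so C = W/(Q + kV).
Q + kV = 6.185e+07 + 59·8.54e+07 = 5.1e+09 m³/yr.
C = 1640/5.1e+09 = 3.215e-07 kg/m³ = 0.0003215 mg/L = 0.3215 µg/L.

0.322 µg/L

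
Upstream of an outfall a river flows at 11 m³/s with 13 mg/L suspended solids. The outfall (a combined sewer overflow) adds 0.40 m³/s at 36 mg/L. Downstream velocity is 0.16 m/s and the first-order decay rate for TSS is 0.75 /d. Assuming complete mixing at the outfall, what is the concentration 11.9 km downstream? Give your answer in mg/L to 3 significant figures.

After complete mixing, C₀ = (0.4·36 + 11·13) / 11.4 = 13.81 mg/L.
Travel time t = 1.19e+04 m / 0.16 m/s = 7.438e+04 s = 0.8608 d.
C = 13.81·exp(−0.75·0.8608) = 13.81·0.5243 = 7.24 mg/L.

7.24 mg/L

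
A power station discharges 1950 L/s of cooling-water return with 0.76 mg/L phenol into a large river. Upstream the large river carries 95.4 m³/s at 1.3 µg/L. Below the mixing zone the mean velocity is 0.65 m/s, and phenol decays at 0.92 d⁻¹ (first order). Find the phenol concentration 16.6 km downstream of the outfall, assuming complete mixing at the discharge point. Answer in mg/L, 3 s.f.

1950 L/s = 1.95 m³/s.
1.3 µg/L = 0.0013 mg/L.
After complete mixing, C₀ = (1.95·0.76 + 95.4·0.0013) / 97.35 = 0.0165 mg/L.
Travel time t = 1.66e+04 m / 0.65 m/s = 2.554e+04 s = 0.2956 d.
C = 0.0165·exp(−0.92·0.2956) = 0.0165·0.7619 = 0.01257 mg/L.

0.0126 mg/L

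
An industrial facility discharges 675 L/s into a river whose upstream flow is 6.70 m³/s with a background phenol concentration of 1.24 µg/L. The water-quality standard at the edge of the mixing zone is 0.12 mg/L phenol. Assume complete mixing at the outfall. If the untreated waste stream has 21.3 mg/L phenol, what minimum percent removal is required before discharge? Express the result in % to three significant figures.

93.9 %

675 L/s = 0.675 m³/s.
1.24 µg/L = 0.00124 mg/L.
Mass balance: 0.12·7.375 = 0.675·Cₑ + 6.7·0.00124.
Cₑ = (0.885 − 0.008308) / 0.675 = 1.299 mg/L.
Required removal = 1 − 1.299/21.3 = 93.9 %.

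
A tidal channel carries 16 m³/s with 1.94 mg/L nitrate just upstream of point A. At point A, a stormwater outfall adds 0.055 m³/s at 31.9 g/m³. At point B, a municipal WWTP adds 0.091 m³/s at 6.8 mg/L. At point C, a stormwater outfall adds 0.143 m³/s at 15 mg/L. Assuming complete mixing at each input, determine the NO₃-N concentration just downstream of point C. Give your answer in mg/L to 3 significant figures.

After input A: C = (16·1.94 + 0.055·31.9) / 16.05 = 2.043 mg/L.
After input B: C = (16.05·2.043 + 0.091·6.8) / 16.15 = 2.069 mg/L.
After input C: C = (16.15·2.069 + 0.143·15) / 16.29 = 2.183 mg/L.

2.18 mg/L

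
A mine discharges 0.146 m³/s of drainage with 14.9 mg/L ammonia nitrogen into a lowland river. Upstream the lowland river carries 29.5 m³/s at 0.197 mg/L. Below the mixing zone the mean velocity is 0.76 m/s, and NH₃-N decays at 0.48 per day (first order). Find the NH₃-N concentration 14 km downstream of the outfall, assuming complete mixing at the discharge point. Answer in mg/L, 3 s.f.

After complete mixing, C₀ = (0.146·14.9 + 29.5·0.197) / 29.65 = 0.2694 mg/L.
Travel time t = 1.4e+04 m / 0.76 m/s = 1.842e+04 s = 0.2132 d.
C = 0.2694·exp(−0.48·0.2132) = 0.2694·0.9027 = 0.2432 mg/L.

0.243 mg/L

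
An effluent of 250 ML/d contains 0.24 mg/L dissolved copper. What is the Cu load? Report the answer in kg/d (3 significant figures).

250 ML/d = 2.894 m³/s.
Mass flux = Q·C = 2.894 m³/s × 0.24 g/m³ = 0.6944 g/s.
= 0.6944 g/s × 86.4 = 60 kg/d.

60.0 kg/d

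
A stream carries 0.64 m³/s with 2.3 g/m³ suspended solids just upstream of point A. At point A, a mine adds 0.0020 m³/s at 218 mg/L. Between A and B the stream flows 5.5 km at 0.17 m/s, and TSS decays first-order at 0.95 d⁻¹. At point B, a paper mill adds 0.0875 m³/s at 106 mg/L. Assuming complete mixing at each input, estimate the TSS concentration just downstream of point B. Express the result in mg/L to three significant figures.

After input A: C = (0.64·2.3 + 0.002·218) / 0.642 = 2.972 mg/L.
Over the 5.5 km reach to input B (t = 3.235e+04 s = 0.3745 d), decay gives C = 2.972·exp(−0.95·0.3745) = 2.082 mg/L.
After input B: C = (0.642·2.082 + 0.0875·106) / 0.7295 = 14.55 mg/L.

14.5 mg/L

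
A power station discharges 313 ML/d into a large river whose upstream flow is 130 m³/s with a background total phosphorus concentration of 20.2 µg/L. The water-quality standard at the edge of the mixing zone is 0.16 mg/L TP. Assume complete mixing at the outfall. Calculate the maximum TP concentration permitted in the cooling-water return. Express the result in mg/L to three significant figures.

5.18 mg/L

313 ML/d = 3.623 m³/s.
20.2 µg/L = 0.0202 mg/L.
Mass balance: 0.16·133.6 = 3.623·Cₑ + 130·0.0202.
Cₑ = (21.38 − 2.626) / 3.623 = 5.177 mg/L.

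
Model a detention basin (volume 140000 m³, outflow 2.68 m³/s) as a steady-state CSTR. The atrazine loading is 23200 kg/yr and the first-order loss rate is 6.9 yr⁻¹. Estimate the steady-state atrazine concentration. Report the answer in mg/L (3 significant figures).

0.271 mg/L

Outflow Q = 2.68 m³/s × 3.156e+07 s/yr = 8.457e+07 m³/yr.
Steady-state CSTR mass balance: W = Q·C + k·V·C, so C = W/(Q + kV).
Q + kV = 8.457e+07 + 6.9·140000 = 8.554e+07 m³/yr.
C = 23200/8.554e+07 = 0.0002712 kg/m³ = 0.2712 mg/L.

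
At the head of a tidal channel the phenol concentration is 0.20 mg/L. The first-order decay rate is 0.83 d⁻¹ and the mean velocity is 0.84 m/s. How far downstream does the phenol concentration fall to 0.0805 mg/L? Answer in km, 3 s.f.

From C = C₀·e^(−kt), t = ln(C₀/C)/k = ln(0.20/0.0805)/0.83 = 0.9101/0.83 = 1.096 d.
Distance = v·t = 0.84 m/s × 9.473e+04 s = 7.958e+04 m = 79.58 km.

79.6 km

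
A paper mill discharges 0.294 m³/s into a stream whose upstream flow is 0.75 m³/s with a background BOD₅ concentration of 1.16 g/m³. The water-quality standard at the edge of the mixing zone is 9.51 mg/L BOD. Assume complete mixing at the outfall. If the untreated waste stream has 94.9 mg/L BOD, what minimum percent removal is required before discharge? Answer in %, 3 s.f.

67.5 %

Mass balance: 9.51·1.044 = 0.294·Cₑ + 0.75·1.16.
Cₑ = (9.928 − 0.87) / 0.294 = 30.81 mg/L.
Required removal = 1 − 30.81/94.9 = 67.53 %.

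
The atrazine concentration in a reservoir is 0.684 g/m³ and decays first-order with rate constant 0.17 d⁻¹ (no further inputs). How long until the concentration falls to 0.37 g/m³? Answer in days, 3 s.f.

t = ln(C₀/C)/k = ln(0.684/0.37)/0.17 = 0.6145/0.17 = 3.614 d.

3.61 d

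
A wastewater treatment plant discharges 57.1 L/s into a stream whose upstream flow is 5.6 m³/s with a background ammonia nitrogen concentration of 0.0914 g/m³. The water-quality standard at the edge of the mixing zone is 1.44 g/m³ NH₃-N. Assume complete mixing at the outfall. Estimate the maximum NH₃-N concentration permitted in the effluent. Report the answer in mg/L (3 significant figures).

134 mg/L

57.1 L/s = 0.0571 m³/s.
Mass balance: 1.44·5.657 = 0.0571·Cₑ + 5.6·0.0914.
Cₑ = (8.146 − 0.5118) / 0.0571 = 133.7 mg/L.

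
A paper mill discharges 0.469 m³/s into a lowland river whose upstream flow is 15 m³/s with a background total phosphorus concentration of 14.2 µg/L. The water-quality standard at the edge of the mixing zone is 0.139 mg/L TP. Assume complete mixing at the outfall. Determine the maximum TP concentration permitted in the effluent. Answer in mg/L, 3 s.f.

4.13 mg/L

14.2 µg/L = 0.0142 mg/L.
Mass balance: 0.139·15.47 = 0.469·Cₑ + 15·0.0142.
Cₑ = (2.15 − 0.213) / 0.469 = 4.13 mg/L.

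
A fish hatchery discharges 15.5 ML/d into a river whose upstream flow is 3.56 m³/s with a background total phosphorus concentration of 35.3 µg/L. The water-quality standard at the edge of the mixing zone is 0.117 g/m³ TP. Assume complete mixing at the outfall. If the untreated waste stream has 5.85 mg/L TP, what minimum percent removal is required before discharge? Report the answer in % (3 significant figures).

15.5 ML/d = 0.1794 m³/s.
35.3 µg/L = 0.0353 mg/L.
Mass balance: 0.117·3.739 = 0.1794·Cₑ + 3.56·0.0353.
Cₑ = (0.4375 − 0.1257) / 0.1794 = 1.738 mg/L.
Required removal = 1 − 1.738/5.85 = 70.29 %.

70.3 %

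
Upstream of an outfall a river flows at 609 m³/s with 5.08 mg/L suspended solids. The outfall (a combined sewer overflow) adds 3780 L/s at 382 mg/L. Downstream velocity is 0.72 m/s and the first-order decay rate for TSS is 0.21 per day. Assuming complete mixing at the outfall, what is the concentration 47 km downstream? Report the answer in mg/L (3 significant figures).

6.32 mg/L

3780 L/s = 3.78 m³/s.
After complete mixing, C₀ = (3.78·382 + 609·5.08) / 612.8 = 7.405 mg/L.
Travel time t = 4.7e+04 m / 0.72 m/s = 6.528e+04 s = 0.7555 d.
C = 7.405·exp(−0.21·0.7555) = 7.405·0.8533 = 6.319 mg/L.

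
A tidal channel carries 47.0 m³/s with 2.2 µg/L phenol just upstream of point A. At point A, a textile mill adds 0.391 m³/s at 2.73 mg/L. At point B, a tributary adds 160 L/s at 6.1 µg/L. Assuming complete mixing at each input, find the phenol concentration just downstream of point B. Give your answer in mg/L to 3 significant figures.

0.0246 mg/L

2.2 µg/L = 0.0022 mg/L.
After input A: C = (47·0.0022 + 0.391·2.73) / 47.39 = 0.02471 mg/L.
160 L/s = 0.16 m³/s.
6.1 µg/L = 0.0061 mg/L.
After input B: C = (47.39·0.02471 + 0.16·0.0061) / 47.55 = 0.02464 mg/L.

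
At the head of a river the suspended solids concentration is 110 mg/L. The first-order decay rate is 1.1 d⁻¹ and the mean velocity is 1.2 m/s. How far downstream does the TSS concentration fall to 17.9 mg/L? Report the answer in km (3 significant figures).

171 km

From C = C₀·e^(−kt), t = ln(C₀/C)/k = ln(110/17.9)/1.1 = 1.816/1.1 = 1.651 d.
Distance = v·t = 1.2 m/s × 1.426e+05 s = 1.711e+05 m = 171.1 km.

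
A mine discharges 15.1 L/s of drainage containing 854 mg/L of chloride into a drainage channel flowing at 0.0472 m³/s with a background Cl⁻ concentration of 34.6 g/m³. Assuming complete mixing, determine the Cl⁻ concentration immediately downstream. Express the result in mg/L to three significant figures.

233 mg/L

15.1 L/s = 0.0151 m³/s.
Conservation of mass across the mixing zone: C = (0.0151·854 + 0.0472·34.6) / (0.0151 + 0.0472) = 14.53/0.0623 = 233.2 mg/L.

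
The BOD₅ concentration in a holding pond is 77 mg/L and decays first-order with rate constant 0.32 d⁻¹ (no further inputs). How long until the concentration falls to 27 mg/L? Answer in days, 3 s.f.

3.27 d

t = ln(C₀/C)/k = ln(77/27)/0.32 = 1.048/0.32 = 3.275 d.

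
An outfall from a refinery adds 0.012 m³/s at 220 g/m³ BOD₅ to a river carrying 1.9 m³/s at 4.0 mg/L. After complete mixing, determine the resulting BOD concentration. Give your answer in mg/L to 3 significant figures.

5.36 mg/L

By mass balance at complete mixing, C = (0.012·220 + 1.9·4) / (0.012 + 1.9) = 10.24/1.912 = 5.356 mg/L.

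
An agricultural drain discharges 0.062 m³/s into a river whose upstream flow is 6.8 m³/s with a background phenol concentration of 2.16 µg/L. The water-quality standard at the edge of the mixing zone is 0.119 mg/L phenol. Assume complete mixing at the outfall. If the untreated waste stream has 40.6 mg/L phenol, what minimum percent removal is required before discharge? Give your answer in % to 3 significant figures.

68.1 %

2.16 µg/L = 0.00216 mg/L.
Mass balance: 0.119·6.862 = 0.062·Cₑ + 6.8·0.00216.
Cₑ = (0.8166 − 0.01469) / 0.062 = 12.93 mg/L.
Required removal = 1 − 12.93/40.6 = 68.14 %.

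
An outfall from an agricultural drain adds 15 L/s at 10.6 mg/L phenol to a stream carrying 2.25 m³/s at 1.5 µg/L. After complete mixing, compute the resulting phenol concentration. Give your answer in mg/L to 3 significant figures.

0.0717 mg/L

15 L/s = 0.015 m³/s.
1.5 µg/L = 0.0015 mg/L.
By mass balance at complete mixing, C = (0.015·10.6 + 2.25·0.0015) / (0.015 + 2.25) = 0.1624/2.265 = 0.07169 mg/L.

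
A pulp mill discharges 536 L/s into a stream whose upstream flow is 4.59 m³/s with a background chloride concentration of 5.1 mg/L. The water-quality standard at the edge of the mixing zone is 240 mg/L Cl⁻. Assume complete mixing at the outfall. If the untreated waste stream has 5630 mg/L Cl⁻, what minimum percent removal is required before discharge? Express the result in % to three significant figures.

536 L/s = 0.536 m³/s.
Mass balance: 240·5.126 = 0.536·Cₑ + 4.59·5.1.
Cₑ = (1230 − 23.41) / 0.536 = 2252 mg/L.
Required removal = 1 − 2252/5630 = 60.01 %.

60.0 %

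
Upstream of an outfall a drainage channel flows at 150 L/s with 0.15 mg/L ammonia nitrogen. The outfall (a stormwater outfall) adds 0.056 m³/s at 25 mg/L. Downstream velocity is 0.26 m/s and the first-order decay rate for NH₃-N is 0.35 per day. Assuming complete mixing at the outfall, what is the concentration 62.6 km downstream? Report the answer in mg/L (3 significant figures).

150 L/s = 0.15 m³/s.
After complete mixing, C₀ = (0.056·25 + 0.15·0.15) / 0.206 = 6.905 mg/L.
Travel time t = 6.26e+04 m / 0.26 m/s = 2.408e+05 s = 2.787 d.
C = 6.905·exp(−0.35·2.787) = 6.905·0.3771 = 2.604 mg/L.

2.60 mg/L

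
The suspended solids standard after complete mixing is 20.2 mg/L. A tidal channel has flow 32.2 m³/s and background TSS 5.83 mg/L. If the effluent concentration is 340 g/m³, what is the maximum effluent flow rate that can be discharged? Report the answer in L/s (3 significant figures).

1450 L/s

Mass balance at complete mixing: C_std·(Q_w + Q_r) = Q_w·C_e + Q_r·C_b.
Rearranging, Q_w = Q_r·(C_std − C_b)/(C_e − C_std) = 32.2·(20.2 − 5.83) / (340 − 20.2) = 1.447 m³/s.
= 1447 L/s.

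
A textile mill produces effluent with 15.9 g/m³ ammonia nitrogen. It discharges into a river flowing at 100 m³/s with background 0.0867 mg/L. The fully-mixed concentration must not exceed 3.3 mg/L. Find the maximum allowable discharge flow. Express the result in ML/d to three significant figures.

Mass balance at complete mixing: C_std·(Q_w + Q_r) = Q_w·C_e + Q_r·C_b.
Rearranging, Q_w = Q_r·(C_std − C_b)/(C_e − C_std) = 100·(3.3 − 0.0867) / (15.9 − 3.3) = 25.5 m³/s.
= 2203 ML/d.

2200 ML/d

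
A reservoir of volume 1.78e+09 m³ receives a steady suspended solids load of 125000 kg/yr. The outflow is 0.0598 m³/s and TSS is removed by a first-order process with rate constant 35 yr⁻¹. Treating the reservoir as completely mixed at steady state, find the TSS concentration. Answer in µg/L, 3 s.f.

2.01 µg/L

Outflow Q = 0.0598 m³/s × 3.156e+07 s/yr = 1.887e+06 m³/yr.
Steady-state CSTR mass balance: W = Q·C + k·V·C, so C = W/(Q + kV).
Q + kV = 1.887e+06 + 35·1.78e+09 = 6.23e+10 m³/yr.
C = 125000/6.23e+10 = 2.006e-06 kg/m³ = 0.002006 mg/L = 2.006 µg/L.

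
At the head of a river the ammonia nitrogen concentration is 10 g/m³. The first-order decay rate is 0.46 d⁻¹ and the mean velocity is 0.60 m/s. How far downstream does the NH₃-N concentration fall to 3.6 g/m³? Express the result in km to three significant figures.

115 km

From C = C₀·e^(−kt), t = ln(C₀/C)/k = ln(10/3.6)/0.46 = 1.022/0.46 = 2.221 d.
Distance = v·t = 0.60 m/s × 1.919e+05 s = 1.151e+05 m = 115.1 km.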